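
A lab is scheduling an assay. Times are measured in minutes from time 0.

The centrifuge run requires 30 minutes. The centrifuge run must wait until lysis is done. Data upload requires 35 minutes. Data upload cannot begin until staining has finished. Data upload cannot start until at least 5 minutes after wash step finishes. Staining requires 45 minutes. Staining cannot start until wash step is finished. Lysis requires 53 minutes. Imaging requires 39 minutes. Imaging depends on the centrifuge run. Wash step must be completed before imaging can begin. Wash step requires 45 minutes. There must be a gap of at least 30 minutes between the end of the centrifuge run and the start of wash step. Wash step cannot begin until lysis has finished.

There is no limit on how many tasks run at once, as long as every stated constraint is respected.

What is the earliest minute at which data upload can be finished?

Lysis can start immediately at minute 0; it finishes at minute 53.
After lysis (finishes minute 53), the centrifuge run can start at minute 53 and finishes at minute 83.
Wash step has to wait for the centrifuge run (finishes minute 83, plus 30-minute gap → minute 113); lysis (finishes minute 53). The latest of these is minute 113, so wash step runs minute 113 to 113 + 45 = minute 158.
Staining waits on wash step (finishes minute 158), so it starts at minute 158 and finishes at 158 + 45 = minute 203.
Data upload needs all of staining (finishes minute 203); wash step (finishes minute 158, plus 5-minute gap → minute 163). That puts its earliest start at minute 203; it finishes at 203 + 35 = minute 238.

238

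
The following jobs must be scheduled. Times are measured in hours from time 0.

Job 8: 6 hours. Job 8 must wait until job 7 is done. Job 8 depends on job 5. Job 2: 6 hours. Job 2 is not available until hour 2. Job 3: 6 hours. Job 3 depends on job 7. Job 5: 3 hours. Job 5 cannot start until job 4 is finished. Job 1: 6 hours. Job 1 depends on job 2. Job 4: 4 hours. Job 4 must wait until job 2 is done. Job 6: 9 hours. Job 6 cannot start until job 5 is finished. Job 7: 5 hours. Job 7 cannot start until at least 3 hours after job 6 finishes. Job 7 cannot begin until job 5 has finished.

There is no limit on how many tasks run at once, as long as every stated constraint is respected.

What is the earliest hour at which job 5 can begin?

12

After its own release at hour 2, job 2 can start at hour 2 and finishes at hour 8.
After job 2 (finishes hour 8), job 4 can start at hour 8 and finishes at hour 12.
Job 5 waits on job 4 (finishes hour 12), so the earliest it can start is hour 12.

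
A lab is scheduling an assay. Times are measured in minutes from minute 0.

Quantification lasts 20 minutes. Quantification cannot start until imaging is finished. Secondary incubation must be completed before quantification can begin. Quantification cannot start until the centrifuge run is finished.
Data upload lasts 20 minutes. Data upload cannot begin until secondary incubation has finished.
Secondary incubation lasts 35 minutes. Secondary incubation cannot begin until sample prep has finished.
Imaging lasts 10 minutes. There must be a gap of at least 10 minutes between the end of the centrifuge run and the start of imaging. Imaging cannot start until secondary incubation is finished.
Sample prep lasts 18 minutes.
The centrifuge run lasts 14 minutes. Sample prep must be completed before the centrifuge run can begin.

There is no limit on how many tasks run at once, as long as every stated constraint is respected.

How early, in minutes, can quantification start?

Sample prep can start immediately at minute 0; it finishes at minute 18.
Secondary incubation cannot begin until sample prep (finishes minute 18). It runs from minute 18 to 18 + 35 = minute 53.
After sample prep (finishes minute 18), the centrifuge run can start at minute 18 and finishes at minute 32.
For imaging: the centrifuge run (finishes minute 32, plus 10-minute gap → minute 42); secondary incubation (finishes minute 53). Taking the maximum gives a start of minute 53, and it finishes at 53 + 10 = minute 63.
Quantification waits on imaging (finishes minute 63); secondary incubation (finishes minute 53); the centrifuge run (finishes minute 32). The latest of these is minute 63, which is the earliest quantification can start.

63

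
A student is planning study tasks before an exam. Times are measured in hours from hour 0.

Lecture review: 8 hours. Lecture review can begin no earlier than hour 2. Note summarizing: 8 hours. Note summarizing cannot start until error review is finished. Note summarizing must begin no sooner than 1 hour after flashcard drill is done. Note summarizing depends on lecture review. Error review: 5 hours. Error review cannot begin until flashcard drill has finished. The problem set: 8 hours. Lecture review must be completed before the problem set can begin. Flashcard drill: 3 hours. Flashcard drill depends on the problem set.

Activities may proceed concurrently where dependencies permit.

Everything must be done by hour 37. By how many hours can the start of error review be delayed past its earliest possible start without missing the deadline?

Lecture review cannot begin until its own release at hour 2. It runs from hour 2 to 2 + 8 = hour 10.
The problem set waits on lecture review (finishes hour 10), so it starts at hour 10 and finishes at 10 + 8 = hour 18.
Flashcard drill cannot begin until the problem set (finishes hour 18). It runs from hour 18 to 18 + 3 = hour 21.
After flashcard drill (finishes hour 21), error review can start at hour 21 and finishes at hour 26.

Working backward from the deadline:
Note summarizing must finish by hour 37; it takes 8 hours, so it must start by 37 − 8 = hour 29.
Error review feeds into note summarizing (must start by hour 29); so error review must finish by hour 29 and therefore start by hour 24.
So error review can start as early as hour 21 and as late as hour 24, giving 24 − 21 = 3 hours of slack.

3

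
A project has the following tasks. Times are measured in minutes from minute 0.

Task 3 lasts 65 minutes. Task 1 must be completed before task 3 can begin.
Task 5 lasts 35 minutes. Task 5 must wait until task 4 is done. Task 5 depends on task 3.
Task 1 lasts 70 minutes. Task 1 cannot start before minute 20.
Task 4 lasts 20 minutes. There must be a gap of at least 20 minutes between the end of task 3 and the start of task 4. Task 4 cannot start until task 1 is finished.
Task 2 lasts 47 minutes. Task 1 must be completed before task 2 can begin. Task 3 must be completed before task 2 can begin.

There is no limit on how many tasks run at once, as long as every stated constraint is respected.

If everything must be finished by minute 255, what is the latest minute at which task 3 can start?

115

To finish by minute 255, task 2 (duration 47) must start no later than minute 208.
Task 5 must finish by minute 255; it takes 35 minutes, so it must start by 255 − 35 = minute 220.
Task 4 must finish before task 5 (must start by minute 220). With a 20-minute duration, task 4 must start by 220 − 20 = minute 200.
For task 3: task 2 (must start by minute 208); task 4 (must start by minute 200, minus 20-minute gap → minute 180); task 5 (must start by minute 220). The most restrictive is minute 180; with a 65-minute duration, task 3 must start by minute 115.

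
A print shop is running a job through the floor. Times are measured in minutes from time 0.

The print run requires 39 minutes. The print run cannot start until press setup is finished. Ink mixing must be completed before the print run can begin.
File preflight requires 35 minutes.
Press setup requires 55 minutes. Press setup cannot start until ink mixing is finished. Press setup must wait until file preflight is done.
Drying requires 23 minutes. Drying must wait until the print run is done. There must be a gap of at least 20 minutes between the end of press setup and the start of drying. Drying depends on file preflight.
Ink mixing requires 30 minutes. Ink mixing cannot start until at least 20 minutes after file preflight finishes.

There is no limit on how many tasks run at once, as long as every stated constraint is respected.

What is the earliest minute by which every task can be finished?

202

Nothing blocks file preflight, so it runs from minute 0 to minute 35.
Ink mixing waits on file preflight (finishes minute 35, plus 20-minute gap → minute 55), so it starts at minute 55 and finishes at 55 + 30 = minute 85.
Press setup cannot start until ink mixing (finishes minute 85); file preflight (finishes minute 35). The controlling bound is minute 85, so press setup finishes at 85 + 55 = minute 140.
The print run needs all of press setup (finishes minute 140); ink mixing (finishes minute 85). That puts its earliest start at minute 140; it finishes at 140 + 39 = minute 179.
Drying has to wait for the print run (finishes minute 179); press setup (finishes minute 140, plus 20-minute gap → minute 160); file preflight (finishes minute 35). The latest of these is minute 179, so drying runs minute 179 to 179 + 23 = minute 202.
All tasks are finished once the last one completes. Finish times: File preflight at 35, Ink mixing at 85, Press setup at 140, The print run at 179, Drying at 202. The latest is minute 202.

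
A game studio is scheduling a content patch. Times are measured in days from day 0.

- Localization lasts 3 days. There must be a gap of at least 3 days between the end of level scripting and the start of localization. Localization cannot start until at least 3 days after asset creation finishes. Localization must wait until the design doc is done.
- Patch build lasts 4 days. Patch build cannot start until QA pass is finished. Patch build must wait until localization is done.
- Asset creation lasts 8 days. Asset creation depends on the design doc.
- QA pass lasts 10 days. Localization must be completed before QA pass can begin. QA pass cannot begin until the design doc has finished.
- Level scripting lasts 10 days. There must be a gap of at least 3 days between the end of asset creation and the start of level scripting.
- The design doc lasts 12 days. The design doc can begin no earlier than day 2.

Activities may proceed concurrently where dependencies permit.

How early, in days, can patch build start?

51

The design doc waits on its own release at day 2, so it starts at day 2 and finishes at 2 + 12 = day 14.
Asset creation cannot begin until the design doc (finishes day 14). It runs from day 14 to 14 + 8 = day 22.
Level scripting cannot begin until asset creation (finishes day 22, plus 3-day gap → day 25). It runs from day 25 to 25 + 10 = day 35.
Localization needs all of level scripting (finishes day 35, plus 3-day gap → day 38); asset creation (finishes day 22, plus 3-day gap → day 25); the design doc (finishes day 14). That puts its earliest start at day 38; it finishes at 38 + 3 = day 41.
QA pass has to wait for localization (finishes day 41); the design doc (finishes day 14). The latest of these is day 41, so QA pass runs day 41 to 41 + 10 = day 51.
Patch build waits on QA pass (finishes day 51); localization (finishes day 41). The latest of these is day 51, which is the earliest patch build can start.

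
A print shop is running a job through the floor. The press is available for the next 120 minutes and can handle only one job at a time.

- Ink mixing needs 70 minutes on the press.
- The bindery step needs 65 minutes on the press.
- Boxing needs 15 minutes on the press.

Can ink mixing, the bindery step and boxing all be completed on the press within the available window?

Running back to back, the jobs need 70 + 65 + 15 = 150 minutes on the press.
Since 150 > 120, they cannot all fit.

No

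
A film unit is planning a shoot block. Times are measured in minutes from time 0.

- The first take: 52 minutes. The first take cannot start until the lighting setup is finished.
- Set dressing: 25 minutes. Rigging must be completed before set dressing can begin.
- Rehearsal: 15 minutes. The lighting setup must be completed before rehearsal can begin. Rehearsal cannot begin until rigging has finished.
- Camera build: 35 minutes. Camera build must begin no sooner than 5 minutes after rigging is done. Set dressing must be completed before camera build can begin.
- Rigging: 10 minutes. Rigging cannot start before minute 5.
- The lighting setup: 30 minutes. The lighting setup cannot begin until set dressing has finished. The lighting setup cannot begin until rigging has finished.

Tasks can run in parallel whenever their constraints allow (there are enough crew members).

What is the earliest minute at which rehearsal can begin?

Rigging cannot begin until its own release at minute 5. It runs from minute 5 to 5 + 10 = minute 15.
Set dressing cannot begin until rigging (finishes minute 15). It runs from minute 15 to 15 + 25 = minute 40.
The lighting setup needs all of set dressing (finishes minute 40); rigging (finishes minute 15). That puts its earliest start at minute 40; it finishes at 40 + 30 = minute 70.
Rehearsal waits on the lighting setup (finishes minute 70); rigging (finishes minute 15). The latest of these is minute 70, which is the earliest rehearsal can start.

70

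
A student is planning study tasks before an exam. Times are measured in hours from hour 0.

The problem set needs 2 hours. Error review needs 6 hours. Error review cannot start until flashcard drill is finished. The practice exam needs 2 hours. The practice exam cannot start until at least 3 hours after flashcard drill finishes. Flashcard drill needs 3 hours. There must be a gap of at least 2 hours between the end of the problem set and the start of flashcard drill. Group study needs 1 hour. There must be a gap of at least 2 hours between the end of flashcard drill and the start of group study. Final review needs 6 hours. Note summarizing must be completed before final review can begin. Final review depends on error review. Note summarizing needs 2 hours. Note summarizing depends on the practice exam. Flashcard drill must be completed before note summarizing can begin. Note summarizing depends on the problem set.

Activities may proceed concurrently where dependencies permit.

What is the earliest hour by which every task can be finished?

The problem set can start immediately at hour 0; it finishes at hour 2.
After the problem set (finishes hour 2, plus 2-hour gap → hour 4), flashcard drill can start at hour 4 and finishes at hour 7.
After flashcard drill (finishes hour 7, plus 2-hour gap → hour 9), group study can start at hour 9 and finishes at hour 10.
Error review waits on flashcard drill (finishes hour 7), so it starts at hour 7 and finishes at 7 + 6 = hour 13.
The practice exam waits on flashcard drill (finishes hour 7, plus 3-hour gap → hour 10), so it starts at hour 10 and finishes at 10 + 2 = hour 12.
For note summarizing: the practice exam (finishes hour 12); flashcard drill (finishes hour 7); the problem set (finishes hour 2). Taking the maximum gives a start of hour 12, and it finishes at 12 + 2 = hour 14.
Final review cannot start until note summarizing (finishes hour 14); error review (finishes hour 13). The controlling bound is hour 14, so final review finishes at 14 + 6 = hour 20.
All tasks are finished once the last one completes. Finish times: The problem set at 2, Flashcard drill at 7, The practice exam at 12, Error review at 13, Group study at 10, Note summarizing at 14, Final review at 20. The latest is hour 20.

20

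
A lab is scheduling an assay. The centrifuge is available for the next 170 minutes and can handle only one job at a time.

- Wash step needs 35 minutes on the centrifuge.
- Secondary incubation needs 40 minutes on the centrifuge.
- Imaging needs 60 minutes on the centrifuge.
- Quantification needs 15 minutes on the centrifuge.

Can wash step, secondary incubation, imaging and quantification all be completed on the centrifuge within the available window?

Yes

Running back to back, the jobs need 35 + 40 + 60 + 15 = 150 minutes on the centrifuge.
Since 150 ≤ 170, they fit within the window.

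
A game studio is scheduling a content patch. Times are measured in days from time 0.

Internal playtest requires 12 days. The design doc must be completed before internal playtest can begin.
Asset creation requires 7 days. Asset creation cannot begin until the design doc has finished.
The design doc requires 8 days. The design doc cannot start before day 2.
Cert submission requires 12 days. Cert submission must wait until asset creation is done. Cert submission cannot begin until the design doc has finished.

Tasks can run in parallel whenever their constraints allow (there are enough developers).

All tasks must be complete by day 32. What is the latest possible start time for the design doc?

Nothing follows cert submission; the deadline of day 32 is its only limit. It must start by 32 − 12 = day 20.
Asset creation feeds into cert submission (must start by day 20); so asset creation must finish by day 20 and therefore start by day 13.
Internal playtest must finish by day 32; it takes 12 days, so it must start by 32 − 12 = day 20.
The design doc must finish in time for asset creation (must start by day 13); internal playtest (must start by day 20); cert submission (must start by day 20). The tightest is day 13, so the design doc must start by 13 − 8 = day 5.

5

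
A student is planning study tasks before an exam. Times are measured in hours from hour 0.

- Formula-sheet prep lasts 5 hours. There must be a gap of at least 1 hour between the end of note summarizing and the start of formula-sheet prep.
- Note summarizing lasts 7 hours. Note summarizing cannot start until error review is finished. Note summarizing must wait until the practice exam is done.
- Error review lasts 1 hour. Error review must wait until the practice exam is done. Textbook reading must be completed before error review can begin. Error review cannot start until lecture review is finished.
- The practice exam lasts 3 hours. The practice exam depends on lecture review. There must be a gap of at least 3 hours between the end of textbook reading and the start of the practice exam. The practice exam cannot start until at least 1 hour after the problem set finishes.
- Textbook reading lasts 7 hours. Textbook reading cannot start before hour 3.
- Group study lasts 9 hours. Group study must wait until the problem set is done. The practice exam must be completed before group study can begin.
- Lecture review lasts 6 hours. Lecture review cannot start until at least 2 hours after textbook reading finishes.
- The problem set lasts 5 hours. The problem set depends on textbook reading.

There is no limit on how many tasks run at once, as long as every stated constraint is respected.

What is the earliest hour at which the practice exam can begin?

18

After its own release at hour 3, textbook reading can start at hour 3 and finishes at hour 10.
After textbook reading (finishes hour 10), the problem set can start at hour 10 and finishes at hour 15.
Lecture review waits on textbook reading (finishes hour 10, plus 2-hour gap → hour 12), so it starts at hour 12 and finishes at 12 + 6 = hour 18.
The practice exam waits on lecture review (finishes hour 18); textbook reading (finishes hour 10, plus 3-hour gap → hour 13); the problem set (finishes hour 15, plus 1-hour gap → hour 16). The latest of these is hour 18, which is the earliest the practice exam can start.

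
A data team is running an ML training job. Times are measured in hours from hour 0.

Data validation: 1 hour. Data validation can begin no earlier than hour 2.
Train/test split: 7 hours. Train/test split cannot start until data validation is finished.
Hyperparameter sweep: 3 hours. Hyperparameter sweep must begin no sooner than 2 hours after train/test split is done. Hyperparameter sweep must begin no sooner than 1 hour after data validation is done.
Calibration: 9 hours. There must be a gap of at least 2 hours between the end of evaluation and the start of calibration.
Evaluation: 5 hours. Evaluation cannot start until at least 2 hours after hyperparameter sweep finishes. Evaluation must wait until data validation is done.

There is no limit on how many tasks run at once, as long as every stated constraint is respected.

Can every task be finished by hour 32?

No

Data validation cannot begin until its own release at hour 2. It runs from hour 2 to 2 + 1 = hour 3.
After data validation (finishes hour 3), train/test split can start at hour 3 and finishes at hour 10.
Hyperparameter sweep cannot start until train/test split (finishes hour 10, plus 2-hour gap → hour 12); data validation (finishes hour 3, plus 1-hour gap → hour 4). The controlling bound is hour 12, so hyperparameter sweep finishes at 12 + 3 = hour 15.
For evaluation: hyperparameter sweep (finishes hour 15, plus 2-hour gap → hour 17); data validation (finishes hour 3). Taking the maximum gives a start of hour 17, and it finishes at 17 + 5 = hour 22.
Calibration waits on evaluation (finishes hour 22, plus 2-hour gap → hour 24), so it starts at hour 24 and finishes at 24 + 9 = hour 33.
The earliest everything can be done is hour 33, which is after the deadline of 32, so it is not possible.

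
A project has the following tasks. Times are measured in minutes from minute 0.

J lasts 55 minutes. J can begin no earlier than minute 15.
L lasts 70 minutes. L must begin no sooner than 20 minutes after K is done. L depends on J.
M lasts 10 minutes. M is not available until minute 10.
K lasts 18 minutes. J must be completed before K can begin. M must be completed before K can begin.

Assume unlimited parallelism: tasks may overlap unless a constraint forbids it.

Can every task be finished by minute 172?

After its own release at minute 10, M can start at minute 10 and finishes at minute 20.
J cannot begin until its own release at minute 15. It runs from minute 15 to 15 + 55 = minute 70.
K has to wait for J (finishes minute 70); M (finishes minute 20). The latest of these is minute 70, so K runs minute 70 to 70 + 18 = minute 88.
L needs all of K (finishes minute 88, plus 20-minute gap → minute 108); J (finishes minute 70). That puts its earliest start at minute 108; it finishes at 108 + 70 = minute 178.
The earliest everything can be done is minute 178, which is after the deadline of 172, so it is not possible.

No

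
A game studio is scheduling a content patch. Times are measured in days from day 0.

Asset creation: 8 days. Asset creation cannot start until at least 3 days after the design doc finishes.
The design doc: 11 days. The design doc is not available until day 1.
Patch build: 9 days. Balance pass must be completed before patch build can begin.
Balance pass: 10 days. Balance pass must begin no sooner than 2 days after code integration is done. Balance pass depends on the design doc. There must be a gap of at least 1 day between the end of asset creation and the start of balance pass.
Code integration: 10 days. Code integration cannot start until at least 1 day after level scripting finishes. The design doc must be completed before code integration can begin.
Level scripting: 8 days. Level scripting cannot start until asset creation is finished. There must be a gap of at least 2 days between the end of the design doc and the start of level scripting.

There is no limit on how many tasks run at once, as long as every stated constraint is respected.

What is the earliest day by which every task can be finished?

The design doc waits on its own release at day 1, so it starts at day 1 and finishes at 1 + 11 = day 12.
Asset creation cannot begin until the design doc (finishes day 12, plus 3-day gap → day 15). It runs from day 15 to 15 + 8 = day 23.
Level scripting has to wait for asset creation (finishes day 23); the design doc (finishes day 12, plus 2-day gap → day 14). The latest of these is day 23, so level scripting runs day 23 to 23 + 8 = day 31.
Code integration has to wait for level scripting (finishes day 31, plus 1-day gap → day 32); the design doc (finishes day 12). The latest of these is day 32, so code integration runs day 32 to 32 + 10 = day 42.
For balance pass: code integration (finishes day 42, plus 2-day gap → day 44); the design doc (finishes day 12); asset creation (finishes day 23, plus 1-day gap → day 24). Taking the maximum gives a start of day 44, and it finishes at 44 + 10 = day 54.
After balance pass (finishes day 54), patch build can start at day 54 and finishes at day 63.
All tasks are finished once the last one completes. Finish times: The design doc at 12, Asset creation at 23, Level scripting at 31, Code integration at 42, Balance pass at 54, Patch build at 63. The latest is day 63.

63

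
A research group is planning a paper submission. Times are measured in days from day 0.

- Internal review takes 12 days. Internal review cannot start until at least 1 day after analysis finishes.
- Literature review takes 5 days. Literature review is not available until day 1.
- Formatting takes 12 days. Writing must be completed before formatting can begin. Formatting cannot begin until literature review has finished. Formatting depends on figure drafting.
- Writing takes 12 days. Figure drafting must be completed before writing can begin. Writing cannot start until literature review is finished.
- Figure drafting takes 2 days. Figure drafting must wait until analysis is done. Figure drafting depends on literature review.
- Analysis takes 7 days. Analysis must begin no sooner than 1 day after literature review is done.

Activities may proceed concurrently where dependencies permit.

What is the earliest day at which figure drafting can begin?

14

Literature review waits on its own release at day 1, so it starts at day 1 and finishes at 1 + 5 = day 6.
Analysis cannot begin until literature review (finishes day 6, plus 1-day gap → day 7). It runs from day 7 to 7 + 7 = day 14.
Figure drafting waits on analysis (finishes day 14); literature review (finishes day 6). The latest of these is day 14, which is the earliest figure drafting can start.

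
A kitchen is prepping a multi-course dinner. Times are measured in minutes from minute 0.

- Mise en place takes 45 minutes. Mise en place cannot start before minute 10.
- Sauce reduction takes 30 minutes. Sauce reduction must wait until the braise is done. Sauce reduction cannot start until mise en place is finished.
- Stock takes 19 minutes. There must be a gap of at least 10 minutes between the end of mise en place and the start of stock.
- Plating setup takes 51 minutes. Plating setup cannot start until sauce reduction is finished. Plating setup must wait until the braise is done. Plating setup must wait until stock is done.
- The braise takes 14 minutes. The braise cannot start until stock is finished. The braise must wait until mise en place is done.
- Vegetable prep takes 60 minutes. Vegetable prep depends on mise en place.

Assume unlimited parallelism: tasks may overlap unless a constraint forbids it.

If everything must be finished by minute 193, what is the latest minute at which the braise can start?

98

Plating setup has no dependents, so it just needs to finish by minute 193. Starting by 193 − 51 = minute 142 achieves that.
Sauce reduction must finish before plating setup (must start by minute 142). With a 30-minute duration, sauce reduction must start by 142 − 30 = minute 112.
For the braise: sauce reduction (must start by minute 112); plating setup (must start by minute 142). The most restrictive is minute 112; with a 14-minute duration, the braise must start by minute 98.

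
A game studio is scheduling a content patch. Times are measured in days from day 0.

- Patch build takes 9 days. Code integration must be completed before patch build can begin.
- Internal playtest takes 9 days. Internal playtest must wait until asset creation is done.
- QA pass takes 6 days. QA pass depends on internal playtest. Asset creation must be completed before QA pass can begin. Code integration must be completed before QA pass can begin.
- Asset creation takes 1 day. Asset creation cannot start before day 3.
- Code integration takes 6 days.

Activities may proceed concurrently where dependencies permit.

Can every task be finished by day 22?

Yes

Nothing blocks code integration, so it runs from day 0 to day 6.
After code integration (finishes day 6), patch build can start at day 6 and finishes at day 15.
Asset creation waits on its own release at day 3, so it starts at day 3 and finishes at 3 + 1 = day 4.
After asset creation (finishes day 4), internal playtest can start at day 4 and finishes at day 13.
For QA pass: internal playtest (finishes day 13); asset creation (finishes day 4); code integration (finishes day 6). Taking the maximum gives a start of day 13, and it finishes at 13 + 6 = day 19.
Every task is finished by day 19, which is no later than the deadline of 22, so the schedule is feasible.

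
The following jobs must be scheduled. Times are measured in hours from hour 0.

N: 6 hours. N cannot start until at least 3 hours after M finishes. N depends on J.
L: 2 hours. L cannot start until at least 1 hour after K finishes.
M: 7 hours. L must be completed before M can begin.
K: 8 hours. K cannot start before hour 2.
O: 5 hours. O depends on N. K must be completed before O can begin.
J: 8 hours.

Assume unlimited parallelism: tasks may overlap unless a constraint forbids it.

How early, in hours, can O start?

After its own release at hour 2, K can start at hour 2 and finishes at hour 10.
L waits on K (finishes hour 10, plus 1-hour gap → hour 11), so it starts at hour 11 and finishes at 11 + 2 = hour 13.
M waits on L (finishes hour 13), so it starts at hour 13 and finishes at 13 + 7 = hour 20.
J can start immediately at hour 0; it finishes at hour 8.
N has to wait for M (finishes hour 20, plus 3-hour gap → hour 23); J (finishes hour 8). The latest of these is hour 23, so N runs hour 23 to 23 + 6 = hour 29.
O waits on N (finishes hour 29); K (finishes hour 10). The latest of these is hour 29, which is the earliest O can start.

29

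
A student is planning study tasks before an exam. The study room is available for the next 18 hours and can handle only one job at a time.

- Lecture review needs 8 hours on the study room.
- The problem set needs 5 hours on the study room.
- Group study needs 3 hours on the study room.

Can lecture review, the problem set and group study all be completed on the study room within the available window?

Yes

Running back to back, the jobs need 8 + 5 + 3 = 16 hours on the study room.
Since 16 ≤ 18, they fit within the window.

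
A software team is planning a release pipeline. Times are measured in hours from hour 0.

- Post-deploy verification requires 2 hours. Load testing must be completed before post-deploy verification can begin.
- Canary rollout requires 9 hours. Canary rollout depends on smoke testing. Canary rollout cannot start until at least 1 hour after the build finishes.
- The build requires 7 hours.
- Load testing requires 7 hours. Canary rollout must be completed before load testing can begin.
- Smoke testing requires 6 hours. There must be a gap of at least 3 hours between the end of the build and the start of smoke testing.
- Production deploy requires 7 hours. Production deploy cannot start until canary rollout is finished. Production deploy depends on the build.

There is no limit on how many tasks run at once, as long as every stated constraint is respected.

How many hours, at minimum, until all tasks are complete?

34

Nothing blocks the build, so it runs from hour 0 to hour 7.
Smoke testing waits on the build (finishes hour 7, plus 3-hour gap → hour 10), so it starts at hour 10 and finishes at 10 + 6 = hour 16.
For canary rollout: smoke testing (finishes hour 16); the build (finishes hour 7, plus 1-hour gap → hour 8). Taking the maximum gives a start of hour 16, and it finishes at 16 + 9 = hour 25.
Production deploy needs all of canary rollout (finishes hour 25); the build (finishes hour 7). That puts its earliest start at hour 25; it finishes at 25 + 7 = hour 32.
Load testing cannot begin until canary rollout (finishes hour 25). It runs from hour 25 to 25 + 7 = hour 32.
Post-deploy verification waits on load testing (finishes hour 32), so it starts at hour 32 and finishes at 32 + 2 = hour 34.
All tasks are finished once the last one completes. Finish times: The build at 7, Smoke testing at 16, Canary rollout at 25, Load testing at 32, Production deploy at 32, Post-deploy verification at 34. The latest is hour 34.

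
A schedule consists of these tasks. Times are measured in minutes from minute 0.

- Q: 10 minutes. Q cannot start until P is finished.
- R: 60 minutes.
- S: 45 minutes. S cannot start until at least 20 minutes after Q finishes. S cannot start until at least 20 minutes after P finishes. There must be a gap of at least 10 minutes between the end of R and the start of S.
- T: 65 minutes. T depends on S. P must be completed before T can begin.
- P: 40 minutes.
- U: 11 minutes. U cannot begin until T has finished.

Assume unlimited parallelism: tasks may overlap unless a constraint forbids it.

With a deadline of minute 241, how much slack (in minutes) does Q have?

50

P can start immediately at minute 0; it finishes at minute 40.
Q cannot begin until P (finishes minute 40). It runs from minute 40 to 40 + 10 = minute 50.

Working backward from the deadline:
U has no dependents, so it just needs to finish by minute 241. Starting by 241 − 11 = minute 230 achieves that.
T feeds into U (must start by minute 230); so T must finish by minute 230 and therefore start by minute 165.
S has to be done before T (must start by minute 165). That means finishing by minute 165, i.e. starting by 165 − 45 = minute 120.
Q has to be done before S (must start by minute 120, minus 20-minute gap → minute 100). That means finishing by minute 100, i.e. starting by 100 − 10 = minute 90.
So Q can start as early as minute 40 and as late as minute 90, giving 90 − 40 = 50 minutes of slack.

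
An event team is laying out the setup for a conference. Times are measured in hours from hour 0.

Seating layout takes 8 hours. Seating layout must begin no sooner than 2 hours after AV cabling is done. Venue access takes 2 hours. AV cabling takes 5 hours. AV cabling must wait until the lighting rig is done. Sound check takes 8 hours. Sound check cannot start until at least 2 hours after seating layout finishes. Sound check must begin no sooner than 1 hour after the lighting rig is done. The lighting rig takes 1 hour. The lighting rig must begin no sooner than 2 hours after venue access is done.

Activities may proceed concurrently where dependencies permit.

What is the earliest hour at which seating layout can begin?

Nothing blocks venue access, so it runs from hour 0 to hour 2.
The lighting rig waits on venue access (finishes hour 2, plus 2-hour gap → hour 4), so it starts at hour 4 and finishes at 4 + 1 = hour 5.
AV cabling cannot begin until the lighting rig (finishes hour 5). It runs from hour 5 to 5 + 5 = hour 10.
Seating layout waits on AV cabling (finishes hour 10, plus 2-hour gap → hour 12), so the earliest it can start is hour 12.

12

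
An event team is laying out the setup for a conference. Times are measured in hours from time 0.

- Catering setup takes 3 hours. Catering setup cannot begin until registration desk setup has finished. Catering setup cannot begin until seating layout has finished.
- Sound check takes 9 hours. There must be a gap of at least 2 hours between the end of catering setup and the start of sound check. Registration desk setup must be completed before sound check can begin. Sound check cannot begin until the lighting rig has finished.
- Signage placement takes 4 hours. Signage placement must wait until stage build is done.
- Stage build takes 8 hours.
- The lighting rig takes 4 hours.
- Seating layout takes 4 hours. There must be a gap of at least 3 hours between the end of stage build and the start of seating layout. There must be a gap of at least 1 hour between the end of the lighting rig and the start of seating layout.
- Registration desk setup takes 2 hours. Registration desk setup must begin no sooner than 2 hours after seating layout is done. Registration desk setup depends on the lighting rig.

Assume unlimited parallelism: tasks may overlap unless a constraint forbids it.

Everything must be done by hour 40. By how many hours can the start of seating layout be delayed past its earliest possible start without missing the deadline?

7

Nothing blocks the lighting rig, so it runs from hour 0 to hour 4.
Nothing blocks stage build, so it runs from hour 0 to hour 8.
Seating layout cannot start until stage build (finishes hour 8, plus 3-hour gap → hour 11); the lighting rig (finishes hour 4, plus 1-hour gap → hour 5). The controlling bound is hour 11, so seating layout finishes at 11 + 4 = hour 15.

Working backward from the deadline:
Sound check must finish by hour 40; it takes 9 hours, so it must start by 40 − 9 = hour 31.
Catering setup must finish before sound check (must start by hour 31, minus 2-hour gap → hour 29). With a 3-hour duration, catering setup must start by 29 − 3 = hour 26.
Registration desk setup must finish in time for catering setup (must start by hour 26); sound check (must start by hour 31). The tightest is hour 26, so registration desk setup must start by 26 − 2 = hour 24.
Seating layout must finish in time for registration desk setup (must start by hour 24, minus 2-hour gap → hour 22); catering setup (must start by hour 26). The tightest is hour 22, so seating layout must start by 22 − 4 = hour 18.
So seating layout can start as early as hour 11 and as late as hour 18, giving 18 − 11 = 7 hours of slack.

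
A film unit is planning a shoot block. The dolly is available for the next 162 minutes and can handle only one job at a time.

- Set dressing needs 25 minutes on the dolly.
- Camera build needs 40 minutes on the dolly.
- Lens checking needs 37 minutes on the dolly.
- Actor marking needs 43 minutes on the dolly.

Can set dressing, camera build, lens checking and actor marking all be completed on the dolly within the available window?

Yes

Running back to back, the jobs need 25 + 40 + 37 + 43 = 145 minutes on the dolly.
Since 145 ≤ 162, they fit within the window.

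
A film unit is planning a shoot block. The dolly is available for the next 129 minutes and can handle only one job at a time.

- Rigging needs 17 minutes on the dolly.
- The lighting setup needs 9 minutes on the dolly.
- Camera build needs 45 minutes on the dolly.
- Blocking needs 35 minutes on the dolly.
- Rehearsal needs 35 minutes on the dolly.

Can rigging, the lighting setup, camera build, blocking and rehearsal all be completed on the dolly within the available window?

Running back to back, the jobs need 17 + 9 + 45 + 35 + 35 = 141 minutes on the dolly.
Since 141 > 129, they cannot all fit.

No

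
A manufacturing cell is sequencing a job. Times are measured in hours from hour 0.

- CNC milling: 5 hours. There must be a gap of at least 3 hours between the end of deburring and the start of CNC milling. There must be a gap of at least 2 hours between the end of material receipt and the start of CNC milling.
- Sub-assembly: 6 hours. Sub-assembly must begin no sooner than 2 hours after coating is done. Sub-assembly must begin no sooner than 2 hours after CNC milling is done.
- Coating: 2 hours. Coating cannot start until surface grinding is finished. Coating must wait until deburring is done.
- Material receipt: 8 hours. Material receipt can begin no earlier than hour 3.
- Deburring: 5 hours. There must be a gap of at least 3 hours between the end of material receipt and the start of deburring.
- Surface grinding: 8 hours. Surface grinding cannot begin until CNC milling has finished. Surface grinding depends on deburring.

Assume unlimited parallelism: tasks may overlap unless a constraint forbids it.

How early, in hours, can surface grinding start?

27

Material receipt cannot begin until its own release at hour 3. It runs from hour 3 to 3 + 8 = hour 11.
Deburring cannot begin until material receipt (finishes hour 11, plus 3-hour gap → hour 14). It runs from hour 14 to 14 + 5 = hour 19.
CNC milling has to wait for deburring (finishes hour 19, plus 3-hour gap → hour 22); material receipt (finishes hour 11, plus 2-hour gap → hour 13). The latest of these is hour 22, so CNC milling runs hour 22 to 22 + 5 = hour 27.
Surface grinding waits on CNC milling (finishes hour 27); deburring (finishes hour 19). The latest of these is hour 27, which is the earliest surface grinding can start.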